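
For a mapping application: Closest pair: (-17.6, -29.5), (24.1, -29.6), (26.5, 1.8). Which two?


d(P0,P1) = 41.7001, d(P0,P2) = 54.0786, d(P1,P2) = 31.4916
Closest: P1 and P2

Closest pair: (24.1, -29.6) and (26.5, 1.8), distance = 31.4916


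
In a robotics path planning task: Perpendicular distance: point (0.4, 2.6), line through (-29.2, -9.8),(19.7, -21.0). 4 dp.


|cross product| = 937.88
|line direction| = sqrt(2516.65) = 50.1662
Distance = 937.88/sqrt(2516.65) = 18.6954

18.6954


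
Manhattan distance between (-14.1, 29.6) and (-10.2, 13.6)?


|(-14.1)-(-10.2)| + |29.6-13.6| = 3.9 + 16 = 19.9

19.9


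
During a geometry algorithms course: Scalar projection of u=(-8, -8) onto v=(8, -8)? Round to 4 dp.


u.v = 0, |v| = sqrt(128) = 11.3137
Scalar projection = u.v / |v| = 0 / sqrt(128) = 0

0


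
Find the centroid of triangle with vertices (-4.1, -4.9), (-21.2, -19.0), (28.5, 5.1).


Centroid = ((x_A+x_B+x_C)/3, (y_A+y_B+y_C)/3)
= (((-4.1)+(-21.2)+28.5)/3, ((-4.9)+(-19)+5.1)/3)
= (1.0667, -6.2667)

(1.0667, -6.2667)


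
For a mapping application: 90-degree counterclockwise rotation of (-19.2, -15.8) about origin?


90° CCW: (x,y) -> (-y, x)
(-19.2,-15.8) -> (15.8, -19.2)

(15.8, -19.2)


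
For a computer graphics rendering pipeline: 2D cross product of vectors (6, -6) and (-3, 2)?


u x v = u_x*v_y - u_y*v_x = 6*2 - (-6)*(-3)
= 12 - 18 = -6

-6


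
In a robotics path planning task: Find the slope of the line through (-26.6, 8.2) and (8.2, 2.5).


slope = (y2-y1)/(x2-x1) = (2.5-8.2)/(8.2-(-26.6)) = (-5.7)/34.8 = -0.1638

-0.1638


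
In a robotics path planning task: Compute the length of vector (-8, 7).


|u| = sqrt((-8)^2 + 7^2) = sqrt(113) = 10.6301

10.6301


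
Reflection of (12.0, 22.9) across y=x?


Reflection over y=x: (x,y) -> (y,x)
(12, 22.9) -> (22.9, 12)

(22.9, 12)


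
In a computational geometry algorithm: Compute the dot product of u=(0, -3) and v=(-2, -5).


u . v = u_x*v_x + u_y*v_y = 0*(-2) + (-3)*(-5)
= 0 + 15 = 15

15


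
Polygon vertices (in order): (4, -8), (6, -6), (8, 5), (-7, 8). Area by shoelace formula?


Shoelace sum: (4*(-6) - 6*(-8)) + (6*5 - 8*(-6)) + (8*8 - (-7)*5) + ((-7)*(-8) - 4*8)
= 225
Area = |225|/2 = 112.5

112.5


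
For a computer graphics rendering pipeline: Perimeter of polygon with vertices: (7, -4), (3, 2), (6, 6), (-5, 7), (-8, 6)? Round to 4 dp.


Sides: (7, -4)->(3, 2): sqrt(52) = 7.211103, (3, 2)->(6, 6): sqrt(25) = 5, (6, 6)->(-5, 7): sqrt(122) = 11.045361, (-5, 7)->(-8, 6): sqrt(10) = 3.162278, (-8, 6)->(7, -4): sqrt(325) = 18.027756
Sum = 44.446498
Perimeter = 44.4465

44.4465


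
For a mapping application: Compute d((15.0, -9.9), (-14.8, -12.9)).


dx=-29.8, dy=-3
d^2 = (-29.8)^2 + (-3)^2 = 897.04
d = sqrt(897.04) = 29.9506

29.9506


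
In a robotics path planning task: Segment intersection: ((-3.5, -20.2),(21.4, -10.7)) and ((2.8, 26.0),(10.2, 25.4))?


Cross products: d1=-345.66, d2=-260.42, d3=1090.53, d4=1005.29
d1*d2 < 0 and d3*d4 < 0? no

No, they don't intersect


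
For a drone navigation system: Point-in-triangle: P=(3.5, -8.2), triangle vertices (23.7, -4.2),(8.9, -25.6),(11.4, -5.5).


Cross products: AB x AP = -373.08, BC x BP = 152.04, CA x CP = -22.94
All same sign? no

No, outside


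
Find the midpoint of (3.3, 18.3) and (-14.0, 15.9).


M = ((3.3+(-14))/2, (18.3+15.9)/2)
= (-5.35, 17.1)

(-5.35, 17.1)


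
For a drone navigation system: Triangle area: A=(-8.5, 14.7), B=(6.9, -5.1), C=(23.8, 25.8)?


Area = |x_A(y_B-y_C) + x_B(y_C-y_A) + x_C(y_A-y_B)|/2
= |262.65 + 76.59 + 471.24|/2
= 810.48/2 = 405.24

405.24


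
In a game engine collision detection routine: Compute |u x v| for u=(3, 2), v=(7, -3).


|u x v| = |3*(-3) - 2*7|
= |(-9) - 14| = 23

23


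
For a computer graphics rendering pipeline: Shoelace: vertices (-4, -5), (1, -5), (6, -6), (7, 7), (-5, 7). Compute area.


Shoelace sum: ((-4)*(-5) - 1*(-5)) + (1*(-6) - 6*(-5)) + (6*7 - 7*(-6)) + (7*7 - (-5)*7) + ((-5)*(-5) - (-4)*7)
= 270
Area = |270|/2 = 135

135


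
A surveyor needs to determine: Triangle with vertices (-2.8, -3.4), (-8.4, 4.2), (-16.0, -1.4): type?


Side lengths squared: AB^2=89.12, BC^2=89.12, CA^2=178.24
Sorted: [89.12, 89.12, 178.24]
By sides: Isosceles, By angles: Right

Isosceles, Right


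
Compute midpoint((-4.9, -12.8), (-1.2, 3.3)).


M = (((-4.9)+(-1.2))/2, ((-12.8)+3.3)/2)
= (-3.05, -4.75)

(-3.05, -4.75)


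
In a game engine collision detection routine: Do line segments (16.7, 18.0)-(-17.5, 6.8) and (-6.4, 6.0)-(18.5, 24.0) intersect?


Cross products: d1=-117, d2=219.72, d3=151.68, d4=-185.04
d1*d2 < 0 and d3*d4 < 0? yes

Yes, they intersect


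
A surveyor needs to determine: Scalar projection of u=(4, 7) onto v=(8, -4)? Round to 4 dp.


u.v = 4, |v| = sqrt(80) = 8.9443
Scalar projection = u.v / |v| = 4 / sqrt(80) = 0.4472

0.4472


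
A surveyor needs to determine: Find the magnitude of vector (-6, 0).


|u| = sqrt((-6)^2 + 0^2) = sqrt(36) = 6

6


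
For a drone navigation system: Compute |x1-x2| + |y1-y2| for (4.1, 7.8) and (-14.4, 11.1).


|4.1-(-14.4)| + |7.8-11.1| = 18.5 + 3.3 = 21.8

21.8


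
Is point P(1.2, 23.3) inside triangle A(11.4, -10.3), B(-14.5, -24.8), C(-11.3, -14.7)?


Cross products: AB x AP = -1018.14, BC x BP = -4.65, CA x CP = 807.6
All same sign? no

No, outside


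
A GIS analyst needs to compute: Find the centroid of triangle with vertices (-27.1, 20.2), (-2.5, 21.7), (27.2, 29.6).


Centroid = ((x_A+x_B+x_C)/3, (y_A+y_B+y_C)/3)
= (((-27.1)+(-2.5)+27.2)/3, (20.2+21.7+29.6)/3)
= (-0.8, 23.8333)

(-0.8, 23.8333)


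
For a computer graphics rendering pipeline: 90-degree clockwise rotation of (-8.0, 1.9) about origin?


90° CW: (x,y) -> (y, -x)
(-8,1.9) -> (1.9, 8)

(1.9, 8)


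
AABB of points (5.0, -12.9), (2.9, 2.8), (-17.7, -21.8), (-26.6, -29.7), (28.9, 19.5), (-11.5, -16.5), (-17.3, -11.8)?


x range: [-26.6, 28.9]
y range: [-29.7, 19.5]
Bounding box: (-26.6,-29.7) to (28.9,19.5)

(-26.6,-29.7) to (28.9,19.5)


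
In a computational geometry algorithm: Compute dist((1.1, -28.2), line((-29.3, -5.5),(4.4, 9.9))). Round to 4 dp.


|cross product| = 1233.15
|line direction| = sqrt(1372.85) = 37.052
Distance = 1233.15/sqrt(1372.85) = 33.2816

33.2816


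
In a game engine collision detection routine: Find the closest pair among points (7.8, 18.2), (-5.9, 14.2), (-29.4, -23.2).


d(P0,P1) = 14.272, d(P0,P2) = 55.6579, d(P1,P2) = 44.1702
Closest: P0 and P1

Closest pair: (7.8, 18.2) and (-5.9, 14.2), distance = 14.272


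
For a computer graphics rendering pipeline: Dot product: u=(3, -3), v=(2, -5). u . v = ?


u . v = u_x*v_x + u_y*v_y = 3*2 + (-3)*(-5)
= 6 + 15 = 21

21


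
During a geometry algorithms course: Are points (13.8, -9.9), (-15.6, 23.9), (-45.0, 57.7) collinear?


Cross product: ((-15.6)-13.8)*(57.7-(-9.9)) - (23.9-(-9.9))*((-45)-13.8)
= 0

Yes, collinear


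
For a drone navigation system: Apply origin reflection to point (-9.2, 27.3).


Reflection over origin: (x,y) -> (-x,-y)
(-9.2, 27.3) -> (9.2, -27.3)

(9.2, -27.3)


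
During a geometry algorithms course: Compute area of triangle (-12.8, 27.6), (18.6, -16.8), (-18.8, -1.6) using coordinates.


Area = |x_A(y_B-y_C) + x_B(y_C-y_A) + x_C(y_A-y_B)|/2
= |194.56 + (-543.12) + (-834.72)|/2
= 1183.28/2 = 591.64

591.64


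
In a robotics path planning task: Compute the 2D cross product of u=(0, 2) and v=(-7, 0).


u x v = u_x*v_y - u_y*v_x = 0*0 - 2*(-7)
= 0 - (-14) = 14

14


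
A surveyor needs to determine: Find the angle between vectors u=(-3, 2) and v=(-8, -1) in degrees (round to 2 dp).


u.v = 22, |u| = sqrt(13) = 3.6056, |v| = sqrt(65) = 8.0623
cos(theta) = u.v/(|u||v|) = 22/sqrt(845) = 0.756823
theta = acos(0.756823) = 40.82 degrees

40.82 degrees


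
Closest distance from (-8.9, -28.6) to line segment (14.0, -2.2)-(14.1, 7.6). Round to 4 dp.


Project P onto AB: t = 0 (clamped to [0,1])
Closest point on segment: (14, -2.2)
Distance: 34.9481

34.9481


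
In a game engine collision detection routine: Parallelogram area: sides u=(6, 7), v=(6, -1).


|u x v| = |6*(-1) - 7*6|
= |(-6) - 42| = 48

48


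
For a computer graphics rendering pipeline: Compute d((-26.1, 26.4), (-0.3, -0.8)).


dx=25.8, dy=-27.2
d^2 = 25.8^2 + (-27.2)^2 = 1405.48
d = sqrt(1405.48) = 37.4897

37.4897


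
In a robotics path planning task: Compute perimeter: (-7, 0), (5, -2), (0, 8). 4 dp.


Sides: (-7, 0)->(5, -2): sqrt(148) = 12.165525, (5, -2)->(0, 8): sqrt(125) = 11.18034, (0, 8)->(-7, 0): sqrt(113) = 10.630146
Sum = 33.976011
Perimeter = 33.976

33.976


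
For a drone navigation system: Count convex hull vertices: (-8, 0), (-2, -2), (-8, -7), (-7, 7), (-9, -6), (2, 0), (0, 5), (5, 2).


Convex hull vertices (CCW): (-9, -6), (-8, -7), (5, 2), (0, 5), (-7, 7)
Count = 5

5


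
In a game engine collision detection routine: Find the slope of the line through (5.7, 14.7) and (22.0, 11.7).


slope = (y2-y1)/(x2-x1) = (11.7-14.7)/(22-5.7) = (-3)/16.3 = -0.184

-0.184


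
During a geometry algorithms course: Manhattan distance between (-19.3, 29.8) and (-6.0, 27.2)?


|(-19.3)-(-6)| + |29.8-27.2| = 13.3 + 2.6 = 15.9

15.9


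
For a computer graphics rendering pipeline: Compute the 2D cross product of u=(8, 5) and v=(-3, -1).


u x v = u_x*v_y - u_y*v_x = 8*(-1) - 5*(-3)
= (-8) - (-15) = 7

7


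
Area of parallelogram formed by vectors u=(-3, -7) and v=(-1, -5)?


|u x v| = |(-3)*(-5) - (-7)*(-1)|
= |15 - 7| = 8

8


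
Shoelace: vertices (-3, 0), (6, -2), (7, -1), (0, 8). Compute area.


Shoelace sum: ((-3)*(-2) - 6*0) + (6*(-1) - 7*(-2)) + (7*8 - 0*(-1)) + (0*0 - (-3)*8)
= 94
Area = |94|/2 = 47

47


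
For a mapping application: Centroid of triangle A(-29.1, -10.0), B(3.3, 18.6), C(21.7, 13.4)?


Centroid = ((x_A+x_B+x_C)/3, (y_A+y_B+y_C)/3)
= (((-29.1)+3.3+21.7)/3, ((-10)+18.6+13.4)/3)
= (-1.3667, 7.3333)

(-1.3667, 7.3333)


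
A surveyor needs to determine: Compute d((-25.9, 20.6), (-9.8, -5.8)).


dx=16.1, dy=-26.4
d^2 = 16.1^2 + (-26.4)^2 = 956.17
d = sqrt(956.17) = 30.922

30.922


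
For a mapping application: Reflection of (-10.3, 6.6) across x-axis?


Reflection over x-axis: (x,y) -> (x,-y)
(-10.3, 6.6) -> (-10.3, -6.6)

(-10.3, -6.6)


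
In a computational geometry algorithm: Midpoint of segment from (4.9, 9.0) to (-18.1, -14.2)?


M = ((4.9+(-18.1))/2, (9+(-14.2))/2)
= (-6.6, -2.6)

(-6.6, -2.6)


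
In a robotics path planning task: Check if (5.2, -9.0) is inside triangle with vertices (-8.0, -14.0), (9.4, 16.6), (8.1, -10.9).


Cross products: AB x AP = -316.92, BC x BP = -82.22, CA x CP = -39.58
All same sign? yes

Yes, inside


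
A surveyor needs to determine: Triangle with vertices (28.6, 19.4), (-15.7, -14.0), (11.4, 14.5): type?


Side lengths squared: AB^2=3078.05, BC^2=1546.66, CA^2=319.85
Sorted: [319.85, 1546.66, 3078.05]
By sides: Scalene, By angles: Obtuse

Scalene, Obtuse


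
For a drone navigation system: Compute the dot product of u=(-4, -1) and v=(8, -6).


u . v = u_x*v_x + u_y*v_y = (-4)*8 + (-1)*(-6)
= (-32) + 6 = -26

-26


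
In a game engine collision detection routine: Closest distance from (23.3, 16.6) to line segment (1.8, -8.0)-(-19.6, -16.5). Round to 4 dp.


Project P onto AB: t = 0 (clamped to [0,1])
Closest point on segment: (1.8, -8)
Distance: 32.6712

32.6712


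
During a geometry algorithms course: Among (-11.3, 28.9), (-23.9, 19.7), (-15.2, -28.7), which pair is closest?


d(P0,P1) = 15.6013, d(P0,P2) = 57.7319, d(P1,P2) = 49.1757
Closest: P0 and P1

Closest pair: (-11.3, 28.9) and (-23.9, 19.7), distance = 15.6013


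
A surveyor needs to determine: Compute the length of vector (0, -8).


|u| = sqrt(0^2 + (-8)^2) = sqrt(64) = 8

8


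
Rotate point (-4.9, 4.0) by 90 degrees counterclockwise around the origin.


90° CCW: (x,y) -> (-y, x)
(-4.9,4) -> (-4, -4.9)

(-4, -4.9)


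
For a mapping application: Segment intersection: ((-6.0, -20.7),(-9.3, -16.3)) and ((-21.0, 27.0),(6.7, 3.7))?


Cross products: d1=-971.79, d2=-926.8, d3=-91.41, d4=-136.4
d1*d2 < 0 and d3*d4 < 0? no

No, they don't intersect


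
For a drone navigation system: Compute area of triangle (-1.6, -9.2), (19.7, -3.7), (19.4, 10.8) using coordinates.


Area = |x_A(y_B-y_C) + x_B(y_C-y_A) + x_C(y_A-y_B)|/2
= |23.2 + 394 + (-106.7)|/2
= 310.5/2 = 155.25

155.25


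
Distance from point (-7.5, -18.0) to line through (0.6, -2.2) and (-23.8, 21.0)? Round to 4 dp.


|cross product| = 573.44
|line direction| = sqrt(1133.6) = 33.669
Distance = 573.44/sqrt(1133.6) = 17.0317

17.0317


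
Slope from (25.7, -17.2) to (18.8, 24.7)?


slope = (y2-y1)/(x2-x1) = (24.7-(-17.2))/(18.8-25.7) = 41.9/(-6.9) = -6.0725

-6.0725


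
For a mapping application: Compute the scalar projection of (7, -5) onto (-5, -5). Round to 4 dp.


u.v = -10, |v| = sqrt(50) = 7.0711
Scalar projection = u.v / |v| = -10 / sqrt(50) = -1.4142

-1.4142


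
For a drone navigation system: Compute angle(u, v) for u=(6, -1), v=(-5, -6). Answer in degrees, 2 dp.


u.v = -24, |u| = sqrt(37) = 6.0828, |v| = sqrt(61) = 7.8102
cos(theta) = u.v/(|u||v|) = -24/sqrt(2257) = -0.505179
theta = acos(-0.505179) = 120.34 degrees

120.34 degrees


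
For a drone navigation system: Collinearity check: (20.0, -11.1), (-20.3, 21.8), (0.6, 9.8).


Cross product: ((-20.3)-20)*(9.8-(-11.1)) - (21.8-(-11.1))*(0.6-20)
= -204.01

No, not collinear


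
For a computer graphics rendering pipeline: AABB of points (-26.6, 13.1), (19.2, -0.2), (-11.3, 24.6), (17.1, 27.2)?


x range: [-26.6, 19.2]
y range: [-0.2, 27.2]
Bounding box: (-26.6,-0.2) to (19.2,27.2)

(-26.6,-0.2) to (19.2,27.2)


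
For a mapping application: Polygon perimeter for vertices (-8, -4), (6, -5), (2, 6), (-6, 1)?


Sides: (-8, -4)->(6, -5): sqrt(197) = 14.035669, (6, -5)->(2, 6): sqrt(137) = 11.7047, (2, 6)->(-6, 1): sqrt(89) = 9.433981, (-6, 1)->(-8, -4): sqrt(29) = 5.385165
Sum = 40.559515
Perimeter = 40.5595

40.5595


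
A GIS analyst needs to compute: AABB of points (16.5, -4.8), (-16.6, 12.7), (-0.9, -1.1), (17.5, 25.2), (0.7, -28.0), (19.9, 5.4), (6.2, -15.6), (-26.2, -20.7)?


x range: [-26.2, 19.9]
y range: [-28, 25.2]
Bounding box: (-26.2,-28) to (19.9,25.2)

(-26.2,-28) to (19.9,25.2)


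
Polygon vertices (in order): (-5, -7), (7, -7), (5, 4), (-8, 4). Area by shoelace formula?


Shoelace sum: ((-5)*(-7) - 7*(-7)) + (7*4 - 5*(-7)) + (5*4 - (-8)*4) + ((-8)*(-7) - (-5)*4)
= 275
Area = |275|/2 = 137.5

137.5


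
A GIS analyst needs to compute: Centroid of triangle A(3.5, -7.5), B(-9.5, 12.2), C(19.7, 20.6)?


Centroid = ((x_A+x_B+x_C)/3, (y_A+y_B+y_C)/3)
= ((3.5+(-9.5)+19.7)/3, ((-7.5)+12.2+20.6)/3)
= (4.5667, 8.4333)

(4.5667, 8.4333)


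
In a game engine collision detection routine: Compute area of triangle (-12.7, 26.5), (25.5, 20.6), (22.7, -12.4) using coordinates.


Area = |x_A(y_B-y_C) + x_B(y_C-y_A) + x_C(y_A-y_B)|/2
= |(-419.1) + (-991.95) + 133.93|/2
= 1277.12/2 = 638.56

638.56


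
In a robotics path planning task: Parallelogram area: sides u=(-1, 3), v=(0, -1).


|u x v| = |(-1)*(-1) - 3*0|
= |1 - 0| = 1

1


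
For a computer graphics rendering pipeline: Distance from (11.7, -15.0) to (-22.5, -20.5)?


dx=-34.2, dy=-5.5
d^2 = (-34.2)^2 + (-5.5)^2 = 1199.89
d = sqrt(1199.89) = 34.6394

34.6394


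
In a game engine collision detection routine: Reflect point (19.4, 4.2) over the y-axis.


Reflection over y-axis: (x,y) -> (-x,y)
(19.4, 4.2) -> (-19.4, 4.2)

(-19.4, 4.2)


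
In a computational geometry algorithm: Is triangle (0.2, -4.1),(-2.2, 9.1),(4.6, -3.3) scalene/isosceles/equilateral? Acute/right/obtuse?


Side lengths squared: AB^2=180, BC^2=200, CA^2=20
Sorted: [20, 180, 200]
By sides: Scalene, By angles: Right

Scalene, Right


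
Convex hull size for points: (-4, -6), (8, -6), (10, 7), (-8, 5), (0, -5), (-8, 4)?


Convex hull vertices (CCW): (-8, 4), (-4, -6), (8, -6), (10, 7), (-8, 5)
Count = 5

5


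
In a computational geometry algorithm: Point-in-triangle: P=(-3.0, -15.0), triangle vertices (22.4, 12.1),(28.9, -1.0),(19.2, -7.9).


Cross products: AB x AP = -508.89, BC x BP = -84.31, CA x CP = 421.28
All same sign? no

No, outside


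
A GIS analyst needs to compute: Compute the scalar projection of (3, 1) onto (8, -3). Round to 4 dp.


u.v = 21, |v| = sqrt(73) = 8.544
Scalar projection = u.v / |v| = 21 / sqrt(73) = 2.4579

2.4579


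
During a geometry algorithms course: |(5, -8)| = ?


|u| = sqrt(5^2 + (-8)^2) = sqrt(89) = 9.434

9.434


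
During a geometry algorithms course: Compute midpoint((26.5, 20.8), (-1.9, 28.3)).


M = ((26.5+(-1.9))/2, (20.8+28.3)/2)
= (12.3, 24.55)

(12.3, 24.55)


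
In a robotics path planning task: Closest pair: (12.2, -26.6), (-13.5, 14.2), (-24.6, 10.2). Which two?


d(P0,P1) = 48.2196, d(P0,P2) = 52.0431, d(P1,P2) = 11.7987
Closest: P1 and P2

Closest pair: (-13.5, 14.2) and (-24.6, 10.2), distance = 11.7987


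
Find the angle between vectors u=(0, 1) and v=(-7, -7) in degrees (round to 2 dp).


u.v = -7, |u| = sqrt(1) = 1, |v| = sqrt(98) = 9.8995
cos(theta) = u.v/(|u||v|) = -7/sqrt(98) = -0.707107
theta = acos(-0.707107) = 135 degrees

135 degrees


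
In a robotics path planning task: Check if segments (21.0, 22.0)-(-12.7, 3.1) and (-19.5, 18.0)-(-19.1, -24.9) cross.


Cross products: d1=1739.05, d2=285.76, d3=-630.65, d4=822.64
d1*d2 < 0 and d3*d4 < 0? no

No, they don't intersect


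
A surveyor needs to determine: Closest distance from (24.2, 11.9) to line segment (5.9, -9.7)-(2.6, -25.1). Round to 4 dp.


Project P onto AB: t = 0 (clamped to [0,1])
Closest point on segment: (5.9, -9.7)
Distance: 28.3099

28.3099


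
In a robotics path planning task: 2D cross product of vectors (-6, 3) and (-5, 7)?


u x v = u_x*v_y - u_y*v_x = (-6)*7 - 3*(-5)
= (-42) - (-15) = -27

-27


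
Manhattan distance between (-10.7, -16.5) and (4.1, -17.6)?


|(-10.7)-4.1| + |(-16.5)-(-17.6)| = 14.8 + 1.1 = 15.9

15.9


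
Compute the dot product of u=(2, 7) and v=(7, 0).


u . v = u_x*v_x + u_y*v_y = 2*7 + 7*0
= 14 + 0 = 14

14


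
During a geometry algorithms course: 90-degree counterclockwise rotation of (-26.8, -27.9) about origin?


90° CCW: (x,y) -> (-y, x)
(-26.8,-27.9) -> (27.9, -26.8)

(27.9, -26.8)


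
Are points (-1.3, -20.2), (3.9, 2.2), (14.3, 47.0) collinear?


Cross product: (3.9-(-1.3))*(47-(-20.2)) - (2.2-(-20.2))*(14.3-(-1.3))
= 0

Yes, collinear


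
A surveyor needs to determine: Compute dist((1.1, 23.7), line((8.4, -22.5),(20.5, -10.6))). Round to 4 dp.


|cross product| = 645.89
|line direction| = sqrt(288.02) = 16.9712
Distance = 645.89/sqrt(288.02) = 38.0581

38.0581


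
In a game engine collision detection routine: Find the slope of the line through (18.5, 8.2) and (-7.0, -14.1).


slope = (y2-y1)/(x2-x1) = ((-14.1)-8.2)/((-7)-18.5) = (-22.3)/(-25.5) = 0.8745

0.8745


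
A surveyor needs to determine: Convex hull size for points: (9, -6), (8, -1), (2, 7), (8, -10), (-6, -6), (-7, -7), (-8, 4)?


Convex hull vertices (CCW): (-8, 4), (-7, -7), (8, -10), (9, -6), (8, -1), (2, 7)
Count = 6

6


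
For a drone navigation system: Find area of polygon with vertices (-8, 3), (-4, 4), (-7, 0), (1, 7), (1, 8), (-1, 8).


Shoelace sum: ((-8)*4 - (-4)*3) + ((-4)*0 - (-7)*4) + ((-7)*7 - 1*0) + (1*8 - 1*7) + (1*8 - (-1)*8) + ((-1)*3 - (-8)*8)
= 37
Area = |37|/2 = 18.5

18.5


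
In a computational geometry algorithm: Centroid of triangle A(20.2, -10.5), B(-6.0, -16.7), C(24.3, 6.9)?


Centroid = ((x_A+x_B+x_C)/3, (y_A+y_B+y_C)/3)
= ((20.2+(-6)+24.3)/3, ((-10.5)+(-16.7)+6.9)/3)
= (12.8333, -6.7667)

(12.8333, -6.7667)


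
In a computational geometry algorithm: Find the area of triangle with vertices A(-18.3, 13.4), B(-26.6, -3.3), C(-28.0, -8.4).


Area = |x_A(y_B-y_C) + x_B(y_C-y_A) + x_C(y_A-y_B)|/2
= |(-93.33) + 579.88 + (-467.6)|/2
= 18.95/2 = 9.475

9.475


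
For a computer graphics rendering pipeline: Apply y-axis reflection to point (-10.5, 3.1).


Reflection over y-axis: (x,y) -> (-x,y)
(-10.5, 3.1) -> (10.5, 3.1)

(10.5, 3.1)


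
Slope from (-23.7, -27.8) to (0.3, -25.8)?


slope = (y2-y1)/(x2-x1) = ((-25.8)-(-27.8))/(0.3-(-23.7)) = 2/24 = 0.0833

0.0833


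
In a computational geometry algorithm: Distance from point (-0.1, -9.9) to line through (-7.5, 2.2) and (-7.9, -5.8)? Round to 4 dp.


|cross product| = 64.04
|line direction| = sqrt(64.16) = 8.01
Distance = 64.04/sqrt(64.16) = 7.995

7.995


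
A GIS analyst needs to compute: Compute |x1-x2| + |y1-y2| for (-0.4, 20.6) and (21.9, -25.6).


|(-0.4)-21.9| + |20.6-(-25.6)| = 22.3 + 46.2 = 68.5

68.5


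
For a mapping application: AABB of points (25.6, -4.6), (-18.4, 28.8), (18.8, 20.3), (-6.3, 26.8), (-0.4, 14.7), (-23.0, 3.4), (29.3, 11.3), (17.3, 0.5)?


x range: [-23, 29.3]
y range: [-4.6, 28.8]
Bounding box: (-23,-4.6) to (29.3,28.8)

(-23,-4.6) to (29.3,28.8)


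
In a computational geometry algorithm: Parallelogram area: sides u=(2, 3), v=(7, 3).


|u x v| = |2*3 - 3*7|
= |6 - 21| = 15

15


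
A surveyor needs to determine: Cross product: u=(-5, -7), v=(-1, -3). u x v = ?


u x v = u_x*v_y - u_y*v_x = (-5)*(-3) - (-7)*(-1)
= 15 - 7 = 8

8


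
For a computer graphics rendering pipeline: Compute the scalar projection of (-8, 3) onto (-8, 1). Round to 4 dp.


u.v = 67, |v| = sqrt(65) = 8.0623
Scalar projection = u.v / |v| = 67 / sqrt(65) = 8.3103

8.3103


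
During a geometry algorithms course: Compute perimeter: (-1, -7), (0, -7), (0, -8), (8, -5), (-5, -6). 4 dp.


Sides: (-1, -7)->(0, -7): sqrt(1) = 1, (0, -7)->(0, -8): sqrt(1) = 1, (0, -8)->(8, -5): sqrt(73) = 8.544004, (8, -5)->(-5, -6): sqrt(170) = 13.038405, (-5, -6)->(-1, -7): sqrt(17) = 4.123106
Sum = 27.705515
Perimeter = 27.7055

27.7055


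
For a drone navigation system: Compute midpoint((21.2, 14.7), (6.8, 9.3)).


M = ((21.2+6.8)/2, (14.7+9.3)/2)
= (14, 12)

(14, 12)


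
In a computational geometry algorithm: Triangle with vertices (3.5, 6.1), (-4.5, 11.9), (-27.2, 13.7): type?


Side lengths squared: AB^2=97.64, BC^2=518.53, CA^2=1000.25
Sorted: [97.64, 518.53, 1000.25]
By sides: Scalene, By angles: Obtuse

Scalene, Obtuse


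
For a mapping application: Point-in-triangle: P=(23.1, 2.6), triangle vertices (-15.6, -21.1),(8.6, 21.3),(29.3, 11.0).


Cross products: AB x AP = -1067.34, BC x BP = -237.74, CA x CP = 178.14
All same sign? no

No, outside


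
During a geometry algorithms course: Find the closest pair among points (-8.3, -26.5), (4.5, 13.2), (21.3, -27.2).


d(P0,P1) = 41.7125, d(P0,P2) = 29.6083, d(P1,P2) = 43.7539
Closest: P0 and P2

Closest pair: (-8.3, -26.5) and (21.3, -27.2), distance = 29.6083


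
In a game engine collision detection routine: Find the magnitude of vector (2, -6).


|u| = sqrt(2^2 + (-6)^2) = sqrt(40) = 6.3246

6.3246


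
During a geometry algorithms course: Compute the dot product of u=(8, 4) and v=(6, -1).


u . v = u_x*v_x + u_y*v_y = 8*6 + 4*(-1)
= 48 + (-4) = 44

44


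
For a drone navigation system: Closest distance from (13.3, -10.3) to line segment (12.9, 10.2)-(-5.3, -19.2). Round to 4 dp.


Project P onto AB: t = 0.498 (clamped to [0,1])
Closest point on segment: (3.8362, -4.4415)
Distance: 11.1304

11.1304


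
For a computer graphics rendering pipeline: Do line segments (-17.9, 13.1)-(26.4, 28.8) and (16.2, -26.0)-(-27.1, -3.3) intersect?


Cross products: d1=-918.96, d2=-2604.38, d3=-2267.5, d4=-582.08
d1*d2 < 0 and d3*d4 < 0? no

No, they don't intersect


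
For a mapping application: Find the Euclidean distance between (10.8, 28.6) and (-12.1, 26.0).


dx=-22.9, dy=-2.6
d^2 = (-22.9)^2 + (-2.6)^2 = 531.17
d = sqrt(531.17) = 23.0471

23.0471


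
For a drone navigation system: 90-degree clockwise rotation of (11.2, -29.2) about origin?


90° CW: (x,y) -> (y, -x)
(11.2,-29.2) -> (-29.2, -11.2)

(-29.2, -11.2)


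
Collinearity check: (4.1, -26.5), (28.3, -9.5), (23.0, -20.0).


Cross product: (28.3-4.1)*((-20)-(-26.5)) - ((-9.5)-(-26.5))*(23-4.1)
= -164

No, not collinear


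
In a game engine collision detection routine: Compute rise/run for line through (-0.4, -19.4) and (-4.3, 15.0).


slope = (y2-y1)/(x2-x1) = (15-(-19.4))/((-4.3)-(-0.4)) = 34.4/(-3.9) = -8.8205

-8.8205


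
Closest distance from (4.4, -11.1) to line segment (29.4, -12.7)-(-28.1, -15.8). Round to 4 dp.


Project P onto AB: t = 0.432 (clamped to [0,1])
Closest point on segment: (4.5585, -14.0393)
Distance: 2.9436

2.9436


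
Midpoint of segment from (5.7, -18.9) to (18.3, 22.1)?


M = ((5.7+18.3)/2, ((-18.9)+22.1)/2)
= (12, 1.6)

(12, 1.6)


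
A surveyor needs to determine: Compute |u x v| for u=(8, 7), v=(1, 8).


|u x v| = |8*8 - 7*1|
= |64 - 7| = 57

57


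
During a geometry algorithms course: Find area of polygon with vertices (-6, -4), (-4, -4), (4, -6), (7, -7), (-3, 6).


Shoelace sum: ((-6)*(-4) - (-4)*(-4)) + ((-4)*(-6) - 4*(-4)) + (4*(-7) - 7*(-6)) + (7*6 - (-3)*(-7)) + ((-3)*(-4) - (-6)*6)
= 131
Area = |131|/2 = 65.5

65.5


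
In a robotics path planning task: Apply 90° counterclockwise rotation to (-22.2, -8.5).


90° CCW: (x,y) -> (-y, x)
(-22.2,-8.5) -> (8.5, -22.2)

(8.5, -22.2)


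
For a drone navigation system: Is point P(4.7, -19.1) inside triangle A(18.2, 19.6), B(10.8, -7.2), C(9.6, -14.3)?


Cross products: AB x AP = -75.42, BC x BP = -29.03, CA x CP = 124.83
All same sign? no

No, outside


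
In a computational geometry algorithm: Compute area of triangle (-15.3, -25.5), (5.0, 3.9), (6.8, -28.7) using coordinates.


Area = |x_A(y_B-y_C) + x_B(y_C-y_A) + x_C(y_A-y_B)|/2
= |(-498.78) + (-16) + (-199.92)|/2
= 714.7/2 = 357.35

357.35


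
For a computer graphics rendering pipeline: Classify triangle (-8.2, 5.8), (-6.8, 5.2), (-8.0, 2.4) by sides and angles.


Side lengths squared: AB^2=2.32, BC^2=9.28, CA^2=11.6
Sorted: [2.32, 9.28, 11.6]
By sides: Scalene, By angles: Right

Scalene, Right


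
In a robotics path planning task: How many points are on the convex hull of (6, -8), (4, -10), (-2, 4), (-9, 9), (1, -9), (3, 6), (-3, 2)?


Convex hull vertices (CCW): (-9, 9), (1, -9), (4, -10), (6, -8), (3, 6)
Count = 5

5


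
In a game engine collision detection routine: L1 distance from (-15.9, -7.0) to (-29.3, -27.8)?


|(-15.9)-(-29.3)| + |(-7)-(-27.8)| = 13.4 + 20.8 = 34.2

34.2


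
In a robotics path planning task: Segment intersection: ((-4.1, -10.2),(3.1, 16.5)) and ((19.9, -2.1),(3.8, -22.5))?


Cross products: d1=-359.19, d2=-642.18, d3=-582.48, d4=-299.49
d1*d2 < 0 and d3*d4 < 0? no

No, they don't intersect


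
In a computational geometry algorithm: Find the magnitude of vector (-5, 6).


|u| = sqrt((-5)^2 + 6^2) = sqrt(61) = 7.8102

7.8102


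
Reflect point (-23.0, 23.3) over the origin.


Reflection over origin: (x,y) -> (-x,-y)
(-23, 23.3) -> (23, -23.3)

(23, -23.3)


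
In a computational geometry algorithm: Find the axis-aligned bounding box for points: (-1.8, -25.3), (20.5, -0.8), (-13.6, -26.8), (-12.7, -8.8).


x range: [-13.6, 20.5]
y range: [-26.8, -0.8]
Bounding box: (-13.6,-26.8) to (20.5,-0.8)

(-13.6,-26.8) to (20.5,-0.8)


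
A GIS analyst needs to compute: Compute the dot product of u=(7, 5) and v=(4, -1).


u . v = u_x*v_x + u_y*v_y = 7*4 + 5*(-1)
= 28 + (-5) = 23

23


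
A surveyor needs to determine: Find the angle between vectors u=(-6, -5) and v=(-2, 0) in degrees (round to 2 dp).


u.v = 12, |u| = sqrt(61) = 7.8102, |v| = sqrt(4) = 2
cos(theta) = u.v/(|u||v|) = 12/sqrt(244) = 0.768221
theta = acos(0.768221) = 39.81 degrees

39.81 degrees


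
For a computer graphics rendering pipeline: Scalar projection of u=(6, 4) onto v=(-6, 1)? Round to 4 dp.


u.v = -32, |v| = sqrt(37) = 6.0828
Scalar projection = u.v / |v| = -32 / sqrt(37) = -5.2608

-5.2608


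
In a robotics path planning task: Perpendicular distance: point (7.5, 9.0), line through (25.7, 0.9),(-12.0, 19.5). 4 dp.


|cross product| = 33.15
|line direction| = sqrt(1767.25) = 42.0387
Distance = 33.15/sqrt(1767.25) = 0.7886

0.7886


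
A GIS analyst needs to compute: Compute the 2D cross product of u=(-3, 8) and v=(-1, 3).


u x v = u_x*v_y - u_y*v_x = (-3)*3 - 8*(-1)
= (-9) - (-8) = -1

-1


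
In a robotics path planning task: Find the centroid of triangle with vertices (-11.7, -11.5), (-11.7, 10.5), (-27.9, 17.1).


Centroid = ((x_A+x_B+x_C)/3, (y_A+y_B+y_C)/3)
= (((-11.7)+(-11.7)+(-27.9))/3, ((-11.5)+10.5+17.1)/3)
= (-17.1, 5.3667)

(-17.1, 5.3667)


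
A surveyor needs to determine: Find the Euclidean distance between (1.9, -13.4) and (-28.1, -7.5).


dx=-30, dy=5.9
d^2 = (-30)^2 + 5.9^2 = 934.81
d = sqrt(934.81) = 30.5747

30.5747


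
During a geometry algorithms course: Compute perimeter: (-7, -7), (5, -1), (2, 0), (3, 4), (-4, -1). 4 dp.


Sides: (-7, -7)->(5, -1): sqrt(180) = 13.416408, (5, -1)->(2, 0): sqrt(10) = 3.162278, (2, 0)->(3, 4): sqrt(17) = 4.123106, (3, 4)->(-4, -1): sqrt(74) = 8.602325, (-4, -1)->(-7, -7): sqrt(45) = 6.708204
Sum = 36.012321
Perimeter = 36.0123

36.0123


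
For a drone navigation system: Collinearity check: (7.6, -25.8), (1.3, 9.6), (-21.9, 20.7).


Cross product: (1.3-7.6)*(20.7-(-25.8)) - (9.6-(-25.8))*((-21.9)-7.6)
= 751.35

No, not collinear


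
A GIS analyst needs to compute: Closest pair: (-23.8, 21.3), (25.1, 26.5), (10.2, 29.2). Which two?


d(P0,P1) = 49.1757, d(P0,P2) = 34.9057, d(P1,P2) = 15.1427
Closest: P1 and P2

Closest pair: (25.1, 26.5) and (10.2, 29.2), distance = 15.1427


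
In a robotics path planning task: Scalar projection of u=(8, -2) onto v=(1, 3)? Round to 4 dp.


u.v = 2, |v| = sqrt(10) = 3.1623
Scalar projection = u.v / |v| = 2 / sqrt(10) = 0.6325

0.6325


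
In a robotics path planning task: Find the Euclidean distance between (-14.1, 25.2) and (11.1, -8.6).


dx=25.2, dy=-33.8
d^2 = 25.2^2 + (-33.8)^2 = 1777.48
d = sqrt(1777.48) = 42.1602

42.1602


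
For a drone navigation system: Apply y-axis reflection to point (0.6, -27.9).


Reflection over y-axis: (x,y) -> (-x,y)
(0.6, -27.9) -> (-0.6, -27.9)

(-0.6, -27.9)


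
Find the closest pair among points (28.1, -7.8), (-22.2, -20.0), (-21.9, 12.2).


d(P0,P1) = 51.7584, d(P0,P2) = 53.8516, d(P1,P2) = 32.2014
Closest: P1 and P2

Closest pair: (-22.2, -20.0) and (-21.9, 12.2), distance = 32.2014


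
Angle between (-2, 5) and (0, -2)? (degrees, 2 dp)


u.v = -10, |u| = sqrt(29) = 5.3852, |v| = sqrt(4) = 2
cos(theta) = u.v/(|u||v|) = -10/sqrt(116) = -0.928477
theta = acos(-0.928477) = 158.2 degrees

158.2 degrees


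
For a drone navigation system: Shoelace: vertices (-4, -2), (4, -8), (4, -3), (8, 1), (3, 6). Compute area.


Shoelace sum: ((-4)*(-8) - 4*(-2)) + (4*(-3) - 4*(-8)) + (4*1 - 8*(-3)) + (8*6 - 3*1) + (3*(-2) - (-4)*6)
= 151
Area = |151|/2 = 75.5

75.5


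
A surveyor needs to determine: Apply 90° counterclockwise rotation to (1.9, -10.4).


90° CCW: (x,y) -> (-y, x)
(1.9,-10.4) -> (10.4, 1.9)

(10.4, 1.9)


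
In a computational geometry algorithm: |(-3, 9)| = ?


|u| = sqrt((-3)^2 + 9^2) = sqrt(90) = 9.4868

9.4868


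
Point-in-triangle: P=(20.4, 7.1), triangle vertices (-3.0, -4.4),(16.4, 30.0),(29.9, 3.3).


Cross products: AB x AP = -581.86, BC x BP = -202.35, CA x CP = -198.17
All same sign? yes

Yes, inside


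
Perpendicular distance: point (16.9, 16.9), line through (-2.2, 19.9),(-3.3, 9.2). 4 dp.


|cross product| = 207.67
|line direction| = sqrt(115.7) = 10.7564
Distance = 207.67/sqrt(115.7) = 19.3067

19.3067


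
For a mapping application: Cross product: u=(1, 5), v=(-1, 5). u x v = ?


u x v = u_x*v_y - u_y*v_x = 1*5 - 5*(-1)
= 5 - (-5) = 10

10


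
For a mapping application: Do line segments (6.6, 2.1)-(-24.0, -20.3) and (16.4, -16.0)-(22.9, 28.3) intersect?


Cross products: d1=551.79, d2=1761.77, d3=773.38, d4=-436.6
d1*d2 < 0 and d3*d4 < 0? no

No, they don't intersect


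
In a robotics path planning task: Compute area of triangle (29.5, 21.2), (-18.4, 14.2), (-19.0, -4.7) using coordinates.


Area = |x_A(y_B-y_C) + x_B(y_C-y_A) + x_C(y_A-y_B)|/2
= |557.55 + 476.56 + (-133)|/2
= 901.11/2 = 450.555

450.555


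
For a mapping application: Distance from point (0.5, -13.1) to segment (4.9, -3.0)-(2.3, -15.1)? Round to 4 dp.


Project P onto AB: t = 0.8726 (clamped to [0,1])
Closest point on segment: (2.6313, -13.558)
Distance: 2.18

2.18


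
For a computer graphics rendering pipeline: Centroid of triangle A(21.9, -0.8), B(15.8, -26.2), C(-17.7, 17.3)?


Centroid = ((x_A+x_B+x_C)/3, (y_A+y_B+y_C)/3)
= ((21.9+15.8+(-17.7))/3, ((-0.8)+(-26.2)+17.3)/3)
= (6.6667, -3.2333)

(6.6667, -3.2333)


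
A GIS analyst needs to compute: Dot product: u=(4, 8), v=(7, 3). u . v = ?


u . v = u_x*v_x + u_y*v_y = 4*7 + 8*3
= 28 + 24 = 52

52


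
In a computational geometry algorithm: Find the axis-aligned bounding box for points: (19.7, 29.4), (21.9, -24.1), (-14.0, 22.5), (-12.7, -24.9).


x range: [-14, 21.9]
y range: [-24.9, 29.4]
Bounding box: (-14,-24.9) to (21.9,29.4)

(-14,-24.9) to (21.9,29.4)


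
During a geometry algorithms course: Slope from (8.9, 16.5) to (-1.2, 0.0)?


slope = (y2-y1)/(x2-x1) = (0-16.5)/((-1.2)-8.9) = (-16.5)/(-10.1) = 1.6337

1.6337


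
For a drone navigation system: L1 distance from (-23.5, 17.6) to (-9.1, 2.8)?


|(-23.5)-(-9.1)| + |17.6-2.8| = 14.4 + 14.8 = 29.2

29.2


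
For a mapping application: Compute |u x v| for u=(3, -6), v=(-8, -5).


|u x v| = |3*(-5) - (-6)*(-8)|
= |(-15) - 48| = 63

63


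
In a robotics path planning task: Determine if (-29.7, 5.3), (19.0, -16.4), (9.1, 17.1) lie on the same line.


Cross product: (19-(-29.7))*(17.1-5.3) - ((-16.4)-5.3)*(9.1-(-29.7))
= 1416.62

No, not collinear


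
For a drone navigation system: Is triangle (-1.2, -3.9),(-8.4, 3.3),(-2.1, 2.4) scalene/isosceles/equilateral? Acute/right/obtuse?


Side lengths squared: AB^2=103.68, BC^2=40.5, CA^2=40.5
Sorted: [40.5, 40.5, 103.68]
By sides: Isosceles, By angles: Obtuse

Isosceles, Obtuse


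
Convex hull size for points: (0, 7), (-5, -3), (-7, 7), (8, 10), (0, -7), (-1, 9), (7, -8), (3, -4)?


Convex hull vertices (CCW): (-7, 7), (-5, -3), (0, -7), (7, -8), (8, 10), (-1, 9)
Count = 6

6


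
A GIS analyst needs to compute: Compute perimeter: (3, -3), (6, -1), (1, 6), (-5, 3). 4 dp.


Sides: (3, -3)->(6, -1): sqrt(13) = 3.605551, (6, -1)->(1, 6): sqrt(74) = 8.602325, (1, 6)->(-5, 3): sqrt(45) = 6.708204, (-5, 3)->(3, -3): sqrt(100) = 10
Sum = 28.91608
Perimeter = 28.9161

28.9161


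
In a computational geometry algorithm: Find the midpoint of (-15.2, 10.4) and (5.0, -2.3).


M = (((-15.2)+5)/2, (10.4+(-2.3))/2)
= (-5.1, 4.05)

(-5.1, 4.05)


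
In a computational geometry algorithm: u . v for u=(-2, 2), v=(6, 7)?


u . v = u_x*v_x + u_y*v_y = (-2)*6 + 2*7
= (-12) + 14 = 2

2


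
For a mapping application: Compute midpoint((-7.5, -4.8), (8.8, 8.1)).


M = (((-7.5)+8.8)/2, ((-4.8)+8.1)/2)
= (0.65, 1.65)

(0.65, 1.65)


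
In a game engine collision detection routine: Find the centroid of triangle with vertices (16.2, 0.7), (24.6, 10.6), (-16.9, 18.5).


Centroid = ((x_A+x_B+x_C)/3, (y_A+y_B+y_C)/3)
= ((16.2+24.6+(-16.9))/3, (0.7+10.6+18.5)/3)
= (7.9667, 9.9333)

(7.9667, 9.9333)


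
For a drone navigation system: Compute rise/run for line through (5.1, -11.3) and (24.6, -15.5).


slope = (y2-y1)/(x2-x1) = ((-15.5)-(-11.3))/(24.6-5.1) = (-4.2)/19.5 = -0.2154

-0.2154


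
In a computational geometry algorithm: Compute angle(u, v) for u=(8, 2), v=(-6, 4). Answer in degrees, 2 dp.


u.v = -40, |u| = sqrt(68) = 8.2462, |v| = sqrt(52) = 7.2111
cos(theta) = u.v/(|u||v|) = -40/sqrt(3536) = -0.672673
theta = acos(-0.672673) = 132.27 degrees

132.27 degrees


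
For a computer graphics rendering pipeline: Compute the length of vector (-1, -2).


|u| = sqrt((-1)^2 + (-2)^2) = sqrt(5) = 2.2361

2.2361


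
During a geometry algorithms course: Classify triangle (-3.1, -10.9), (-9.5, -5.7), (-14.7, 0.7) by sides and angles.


Side lengths squared: AB^2=68, BC^2=68, CA^2=269.12
Sorted: [68, 68, 269.12]
By sides: Isosceles, By angles: Obtuse

Isosceles, Obtuse


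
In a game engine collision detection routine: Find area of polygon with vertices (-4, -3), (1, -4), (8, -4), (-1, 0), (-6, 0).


Shoelace sum: ((-4)*(-4) - 1*(-3)) + (1*(-4) - 8*(-4)) + (8*0 - (-1)*(-4)) + ((-1)*0 - (-6)*0) + ((-6)*(-3) - (-4)*0)
= 61
Area = |61|/2 = 30.5

30.5


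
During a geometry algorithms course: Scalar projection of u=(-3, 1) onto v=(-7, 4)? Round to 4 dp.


u.v = 25, |v| = sqrt(65) = 8.0623
Scalar projection = u.v / |v| = 25 / sqrt(65) = 3.1009

3.1009


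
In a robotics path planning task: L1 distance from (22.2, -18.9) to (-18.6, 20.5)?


|22.2-(-18.6)| + |(-18.9)-20.5| = 40.8 + 39.4 = 80.2

80.2


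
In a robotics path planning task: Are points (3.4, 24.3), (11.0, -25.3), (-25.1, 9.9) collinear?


Cross product: (11-3.4)*(9.9-24.3) - ((-25.3)-24.3)*((-25.1)-3.4)
= -1523.04

No, not collinear


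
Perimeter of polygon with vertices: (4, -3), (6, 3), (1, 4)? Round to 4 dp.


Sides: (4, -3)->(6, 3): sqrt(40) = 6.324555, (6, 3)->(1, 4): sqrt(26) = 5.09902, (1, 4)->(4, -3): sqrt(58) = 7.615773
Sum = 19.039348
Perimeter = 19.0393

19.0393


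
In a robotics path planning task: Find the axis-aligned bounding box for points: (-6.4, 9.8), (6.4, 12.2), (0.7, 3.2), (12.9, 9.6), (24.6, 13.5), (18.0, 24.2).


x range: [-6.4, 24.6]
y range: [3.2, 24.2]
Bounding box: (-6.4,3.2) to (24.6,24.2)

(-6.4,3.2) to (24.6,24.2)


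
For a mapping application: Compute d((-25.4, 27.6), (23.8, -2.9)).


dx=49.2, dy=-30.5
d^2 = 49.2^2 + (-30.5)^2 = 3350.89
d = sqrt(3350.89) = 57.8869

57.8869


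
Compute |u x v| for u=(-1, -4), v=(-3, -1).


|u x v| = |(-1)*(-1) - (-4)*(-3)|
= |1 - 12| = 11

11


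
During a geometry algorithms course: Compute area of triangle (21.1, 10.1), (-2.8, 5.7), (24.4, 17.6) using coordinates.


Area = |x_A(y_B-y_C) + x_B(y_C-y_A) + x_C(y_A-y_B)|/2
= |(-251.09) + (-21) + 107.36|/2
= 164.73/2 = 82.365

82.365


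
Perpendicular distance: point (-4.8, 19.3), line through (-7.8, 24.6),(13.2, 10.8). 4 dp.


|cross product| = 69.9
|line direction| = sqrt(631.44) = 25.1285
Distance = 69.9/sqrt(631.44) = 2.7817

2.7817


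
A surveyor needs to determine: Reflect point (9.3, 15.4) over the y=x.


Reflection over y=x: (x,y) -> (y,x)
(9.3, 15.4) -> (15.4, 9.3)

(15.4, 9.3)


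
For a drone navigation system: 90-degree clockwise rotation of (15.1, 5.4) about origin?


90° CW: (x,y) -> (y, -x)
(15.1,5.4) -> (5.4, -15.1)

(5.4, -15.1)


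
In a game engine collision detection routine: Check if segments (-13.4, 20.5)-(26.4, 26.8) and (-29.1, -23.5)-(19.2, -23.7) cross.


Cross products: d1=2128.34, d2=2440.59, d3=-1652.29, d4=-1964.54
d1*d2 < 0 and d3*d4 < 0? no

No, they don't intersect


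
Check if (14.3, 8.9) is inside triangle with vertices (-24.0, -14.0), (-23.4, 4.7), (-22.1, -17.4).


Cross products: AB x AP = -702.47, BC x BP = 838.63, CA x CP = -173.73
All same sign? no

No, outside


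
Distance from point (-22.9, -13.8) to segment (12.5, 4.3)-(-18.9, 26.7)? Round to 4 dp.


Project P onto AB: t = 0.4746 (clamped to [0,1])
Closest point on segment: (-2.4035, 14.9318)
Distance: 35.2934

35.2934
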